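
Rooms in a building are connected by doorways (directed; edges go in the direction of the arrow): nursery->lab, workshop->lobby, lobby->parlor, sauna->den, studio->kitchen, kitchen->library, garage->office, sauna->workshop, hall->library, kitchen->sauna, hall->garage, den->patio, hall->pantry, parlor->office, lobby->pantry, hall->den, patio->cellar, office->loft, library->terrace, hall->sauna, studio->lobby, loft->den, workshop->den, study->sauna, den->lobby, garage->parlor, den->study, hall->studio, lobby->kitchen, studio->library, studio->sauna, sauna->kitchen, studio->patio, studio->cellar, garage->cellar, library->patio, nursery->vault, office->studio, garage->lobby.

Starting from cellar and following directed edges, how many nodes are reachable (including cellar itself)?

1

BFS from cellar visits: cellar
Reachable nodes: 1 of 20 total.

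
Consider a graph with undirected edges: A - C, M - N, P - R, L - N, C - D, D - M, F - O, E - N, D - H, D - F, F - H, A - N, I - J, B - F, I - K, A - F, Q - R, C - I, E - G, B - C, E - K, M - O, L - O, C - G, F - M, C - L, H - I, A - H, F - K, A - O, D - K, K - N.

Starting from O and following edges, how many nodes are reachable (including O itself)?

BFS from O visits: O, M, L, F, A, N, D, C, K, H, B, E, I, G, J
Reachable nodes: 15 of 18 total.

15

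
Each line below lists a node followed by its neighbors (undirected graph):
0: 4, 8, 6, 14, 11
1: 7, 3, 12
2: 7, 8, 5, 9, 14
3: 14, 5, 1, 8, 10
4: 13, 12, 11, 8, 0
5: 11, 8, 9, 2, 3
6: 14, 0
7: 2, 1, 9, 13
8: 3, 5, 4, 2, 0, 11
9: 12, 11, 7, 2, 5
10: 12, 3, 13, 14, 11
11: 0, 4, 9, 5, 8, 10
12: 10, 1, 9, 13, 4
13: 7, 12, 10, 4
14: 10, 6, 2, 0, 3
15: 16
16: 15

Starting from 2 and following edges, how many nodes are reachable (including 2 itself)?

15

BFS from 2 visits: 2, 14, 9, 8, 7, 5, 10, 6, 3, 0, 12, 11, 4, 13, 1
Reachable nodes: 15 of 17 total.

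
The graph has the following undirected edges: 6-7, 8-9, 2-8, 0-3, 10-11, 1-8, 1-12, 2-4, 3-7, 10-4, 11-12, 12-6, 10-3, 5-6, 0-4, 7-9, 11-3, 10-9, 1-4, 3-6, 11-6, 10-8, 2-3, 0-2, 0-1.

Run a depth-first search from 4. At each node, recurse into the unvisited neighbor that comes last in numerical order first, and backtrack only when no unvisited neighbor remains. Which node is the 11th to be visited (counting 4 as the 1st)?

0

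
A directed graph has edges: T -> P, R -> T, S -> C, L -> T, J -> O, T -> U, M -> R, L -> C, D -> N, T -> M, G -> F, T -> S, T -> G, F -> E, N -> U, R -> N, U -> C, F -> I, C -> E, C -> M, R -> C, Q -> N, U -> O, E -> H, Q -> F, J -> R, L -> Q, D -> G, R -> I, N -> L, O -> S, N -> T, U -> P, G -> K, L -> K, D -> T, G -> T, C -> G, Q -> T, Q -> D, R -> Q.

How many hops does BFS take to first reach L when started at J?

Level 0: J
Level 1: O, R
Level 2: C, I, N, Q, S, T
Level 3: D, E, F, G, L, M, P, U
Level 4: H, K
L first appears at level 3.

3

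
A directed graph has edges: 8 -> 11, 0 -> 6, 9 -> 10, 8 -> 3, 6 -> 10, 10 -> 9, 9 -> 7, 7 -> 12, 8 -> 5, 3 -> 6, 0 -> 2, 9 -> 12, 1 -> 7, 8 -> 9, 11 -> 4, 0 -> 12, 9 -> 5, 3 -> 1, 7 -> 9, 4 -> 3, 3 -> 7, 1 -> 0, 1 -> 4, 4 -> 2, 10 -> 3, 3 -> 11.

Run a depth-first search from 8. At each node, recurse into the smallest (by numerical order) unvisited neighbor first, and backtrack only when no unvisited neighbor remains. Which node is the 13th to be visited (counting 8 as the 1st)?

Visit 8
8 → 3
3 → 1
1 → 0
0 → 2
0 → 6
6 → 10
10 → 9
9 → 5
9 → 7
7 → 12
1 → 4
3 → 11

Visit order: 8, 3, 1, 0, 2, 6, 10, 9, 5, 7, 12, 4, 11

11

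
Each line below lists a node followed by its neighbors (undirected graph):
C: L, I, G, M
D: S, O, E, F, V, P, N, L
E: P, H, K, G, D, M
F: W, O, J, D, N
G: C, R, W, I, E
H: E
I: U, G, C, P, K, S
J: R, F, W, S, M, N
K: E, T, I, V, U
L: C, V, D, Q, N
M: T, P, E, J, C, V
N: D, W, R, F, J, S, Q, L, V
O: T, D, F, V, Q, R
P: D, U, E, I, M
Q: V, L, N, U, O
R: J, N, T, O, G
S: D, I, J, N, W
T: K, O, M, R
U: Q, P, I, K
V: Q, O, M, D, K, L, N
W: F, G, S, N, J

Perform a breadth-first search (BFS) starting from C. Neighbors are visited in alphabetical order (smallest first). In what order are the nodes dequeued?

Visit C; enqueue G, I, L, M → queue [G, I, L, M]
Visit G; enqueue E, R, W → queue [I, L, M, E, R, W]
Visit I; enqueue K, P, S, U → queue [L, M, E, R, W, K, P, S, U]
Visit L; enqueue D, N, Q, V → queue [M, E, R, W, K, P, S, U, D, N, Q, V]
Visit M; enqueue J, T → queue [E, R, W, K, P, S, U, D, N, Q, V, J, T]
Visit E; enqueue H → queue [R, W, K, P, S, U, D, N, Q, V, J, T, H]
Visit R; enqueue O → queue [W, K, P, S, U, D, N, Q, V, J, T, H, O]
Visit W; enqueue F → queue [K, P, S, U, D, N, Q, V, J, T, H, O, F]
Visit K → queue [P, S, U, D, N, Q, V, J, T, H, O, F]
Visit P → queue [S, U, D, N, Q, V, J, T, H, O, F]
Visit S → queue [U, D, N, Q, V, J, T, H, O, F]
Visit U → queue [D, N, Q, V, J, T, H, O, F]
Visit D → queue [N, Q, V, J, T, H, O, F]
Visit N → queue [Q, V, J, T, H, O, F]
Visit Q → queue [V, J, T, H, O, F]
Visit V → queue [J, T, H, O, F]
Visit J → queue [T, H, O, F]
Visit T → queue [H, O, F]
Visit H → queue [O, F]
Visit O → queue [F]
Visit F → queue []

C G I L M E R W K P S U D N Q V J T H O F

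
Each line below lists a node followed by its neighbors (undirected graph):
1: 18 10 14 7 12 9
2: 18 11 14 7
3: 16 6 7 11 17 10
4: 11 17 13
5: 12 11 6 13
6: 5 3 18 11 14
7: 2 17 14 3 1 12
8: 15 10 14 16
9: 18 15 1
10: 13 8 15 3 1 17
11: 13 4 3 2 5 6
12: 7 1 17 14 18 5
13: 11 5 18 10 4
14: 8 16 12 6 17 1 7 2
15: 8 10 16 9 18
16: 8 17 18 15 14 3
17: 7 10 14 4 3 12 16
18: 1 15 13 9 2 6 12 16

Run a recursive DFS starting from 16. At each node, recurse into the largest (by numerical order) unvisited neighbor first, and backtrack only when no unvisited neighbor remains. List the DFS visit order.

Visit 16
16 → 18
18 → 15
15 → 10
10 → 17
17 → 14
14 → 12
12 → 7
7 → 3
3 → 11
11 → 13
13 → 5
5 → 6
13 → 4
11 → 2
7 → 1
1 → 9
14 → 8

16, 18, 15, 10, 17, 14, 12, 7, 3, 11, 13, 5, 6, 4, 2, 1, 9, 8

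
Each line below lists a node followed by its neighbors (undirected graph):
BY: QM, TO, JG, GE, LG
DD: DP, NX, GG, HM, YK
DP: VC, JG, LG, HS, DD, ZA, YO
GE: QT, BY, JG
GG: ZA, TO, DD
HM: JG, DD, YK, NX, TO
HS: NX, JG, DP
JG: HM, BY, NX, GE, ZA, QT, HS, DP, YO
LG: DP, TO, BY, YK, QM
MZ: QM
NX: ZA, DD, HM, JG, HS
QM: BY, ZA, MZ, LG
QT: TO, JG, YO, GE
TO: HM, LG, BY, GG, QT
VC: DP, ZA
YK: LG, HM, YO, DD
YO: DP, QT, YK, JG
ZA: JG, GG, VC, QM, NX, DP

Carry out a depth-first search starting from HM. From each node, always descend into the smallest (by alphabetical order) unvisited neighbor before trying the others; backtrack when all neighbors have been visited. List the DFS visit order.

HM → DD → DP → HS → JG → BY → GE → QT → TO → GG → ZA → NX → QM → LG → YK → YO → MZ → VC

Visit HM
HM → DD
DD → DP
DP → HS
HS → JG
JG → BY
BY → GE
GE → QT
QT → TO
TO → GG
GG → ZA
ZA → NX
ZA → QM
QM → LG
LG → YK
YK → YO
QM → MZ
ZA → VC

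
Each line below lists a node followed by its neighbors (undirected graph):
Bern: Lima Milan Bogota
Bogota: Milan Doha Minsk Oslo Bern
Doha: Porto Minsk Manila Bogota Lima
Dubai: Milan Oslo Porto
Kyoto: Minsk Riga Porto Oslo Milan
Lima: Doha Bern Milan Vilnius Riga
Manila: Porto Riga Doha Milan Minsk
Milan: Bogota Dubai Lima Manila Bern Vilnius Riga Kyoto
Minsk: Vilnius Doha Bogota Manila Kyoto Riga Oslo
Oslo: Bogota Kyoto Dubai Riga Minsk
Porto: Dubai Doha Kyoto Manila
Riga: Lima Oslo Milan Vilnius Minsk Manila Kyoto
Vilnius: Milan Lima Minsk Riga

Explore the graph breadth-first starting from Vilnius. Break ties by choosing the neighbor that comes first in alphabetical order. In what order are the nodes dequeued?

Visit Vilnius; enqueue Lima, Milan, Minsk, Riga → queue [Lima, Milan, Minsk, Riga]
Visit Lima; enqueue Bern, Doha → queue [Milan, Minsk, Riga, Bern, Doha]
Visit Milan; enqueue Bogota, Dubai, Kyoto, Manila → queue [Minsk, Riga, Bern, Doha, Bogota, Dubai, Kyoto, Manila]
Visit Minsk; enqueue Oslo → queue [Riga, Bern, Doha, Bogota, Dubai, Kyoto, Manila, Oslo]
Visit Riga → queue [Bern, Doha, Bogota, Dubai, Kyoto, Manila, Oslo]
Visit Bern → queue [Doha, Bogota, Dubai, Kyoto, Manila, Oslo]
Visit Doha; enqueue Porto → queue [Bogota, Dubai, Kyoto, Manila, Oslo, Porto]
Visit Bogota → queue [Dubai, Kyoto, Manila, Oslo, Porto]
Visit Dubai → queue [Kyoto, Manila, Oslo, Porto]
Visit Kyoto → queue [Manila, Oslo, Porto]
Visit Manila → queue [Oslo, Porto]
Visit Oslo → queue [Porto]
Visit Porto → queue []

Vilnius Lima Milan Minsk Riga Bern Doha Bogota Dubai Kyoto Manila Oslo Porto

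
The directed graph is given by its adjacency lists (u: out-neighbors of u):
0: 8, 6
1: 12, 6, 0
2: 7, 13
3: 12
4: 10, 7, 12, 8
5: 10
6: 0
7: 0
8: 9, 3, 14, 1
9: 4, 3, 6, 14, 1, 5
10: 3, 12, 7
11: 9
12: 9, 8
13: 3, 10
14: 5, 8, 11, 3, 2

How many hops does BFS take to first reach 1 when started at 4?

Level 0: 4
Level 1: 7, 8, 10, 12
Level 2: 0, 1, 3, 9, 14
Level 3: 2, 5, 6, 11
Level 4: 13
1 first appears at level 2.

2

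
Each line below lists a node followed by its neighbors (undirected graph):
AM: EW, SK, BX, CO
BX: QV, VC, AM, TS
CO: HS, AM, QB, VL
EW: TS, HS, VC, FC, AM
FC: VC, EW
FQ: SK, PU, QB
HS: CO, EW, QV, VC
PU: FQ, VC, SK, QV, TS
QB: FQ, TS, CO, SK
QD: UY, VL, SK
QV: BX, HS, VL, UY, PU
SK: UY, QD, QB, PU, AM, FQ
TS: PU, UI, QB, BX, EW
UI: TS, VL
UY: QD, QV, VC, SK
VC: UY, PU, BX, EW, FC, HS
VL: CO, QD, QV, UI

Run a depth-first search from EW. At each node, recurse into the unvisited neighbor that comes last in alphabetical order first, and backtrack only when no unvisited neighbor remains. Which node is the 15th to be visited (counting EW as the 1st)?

AM

Visit EW
EW → VC
VC → UY
UY → SK
SK → QD
QD → VL
VL → UI
UI → TS
TS → QB
QB → FQ
FQ → PU
PU → QV
QV → HS
HS → CO
CO → AM
AM → BX
VC → FC

Visit order: EW, VC, UY, SK, QD, VL, UI, TS, QB, FQ, PU, QV, HS, CO, AM, BX, FC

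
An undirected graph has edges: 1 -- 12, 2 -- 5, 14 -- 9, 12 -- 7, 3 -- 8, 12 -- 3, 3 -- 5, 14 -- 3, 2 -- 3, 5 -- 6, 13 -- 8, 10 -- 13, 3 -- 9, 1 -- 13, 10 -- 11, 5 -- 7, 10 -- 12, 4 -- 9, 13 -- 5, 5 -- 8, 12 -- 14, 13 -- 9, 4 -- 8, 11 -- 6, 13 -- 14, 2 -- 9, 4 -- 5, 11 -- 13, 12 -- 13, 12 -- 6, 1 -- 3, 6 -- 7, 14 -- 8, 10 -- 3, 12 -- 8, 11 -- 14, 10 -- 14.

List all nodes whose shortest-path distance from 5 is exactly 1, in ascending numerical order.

Level 0: 5
Level 1: 2, 3, 4, 6, 7, 8, 13
Level 2: 1, 9, 10, 11, 12, 14

2, 3, 4, 6, 7, 8, 13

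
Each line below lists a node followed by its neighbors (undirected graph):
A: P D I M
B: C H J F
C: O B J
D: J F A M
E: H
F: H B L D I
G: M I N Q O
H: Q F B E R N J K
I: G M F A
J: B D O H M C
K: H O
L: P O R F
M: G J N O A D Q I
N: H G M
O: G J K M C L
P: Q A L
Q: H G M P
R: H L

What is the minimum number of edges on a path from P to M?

Level 0: P
Level 1: A, L, Q
Level 2: D, F, G, H, I, M, O, R
Level 3: B, C, E, J, K, N
M first appears at level 2.

2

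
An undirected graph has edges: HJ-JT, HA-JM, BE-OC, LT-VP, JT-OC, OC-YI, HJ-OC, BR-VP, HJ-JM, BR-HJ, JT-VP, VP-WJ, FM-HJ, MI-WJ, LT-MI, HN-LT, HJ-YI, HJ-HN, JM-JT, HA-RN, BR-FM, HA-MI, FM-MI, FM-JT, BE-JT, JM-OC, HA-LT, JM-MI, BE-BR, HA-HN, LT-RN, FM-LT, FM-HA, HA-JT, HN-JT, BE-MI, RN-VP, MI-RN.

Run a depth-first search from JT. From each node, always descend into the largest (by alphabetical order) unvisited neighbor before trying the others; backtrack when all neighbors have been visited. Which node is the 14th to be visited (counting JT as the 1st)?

Visit JT
JT → VP
VP → WJ
WJ → MI
MI → RN
RN → LT
LT → HN
HN → HJ
HJ → YI
YI → OC
OC → JM
JM → HA
HA → FM
FM → BR
BR → BE

Visit order: JT, VP, WJ, MI, RN, LT, HN, HJ, YI, OC, JM, HA, FM, BR, BE

BR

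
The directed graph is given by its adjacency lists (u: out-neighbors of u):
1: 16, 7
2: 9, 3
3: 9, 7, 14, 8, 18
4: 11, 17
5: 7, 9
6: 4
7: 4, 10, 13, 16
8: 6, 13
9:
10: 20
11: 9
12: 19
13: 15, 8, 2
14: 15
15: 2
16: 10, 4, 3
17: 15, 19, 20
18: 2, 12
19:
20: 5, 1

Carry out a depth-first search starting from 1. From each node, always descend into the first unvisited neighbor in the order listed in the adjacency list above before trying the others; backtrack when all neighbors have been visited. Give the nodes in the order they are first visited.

1 → 16 → 10 → 20 → 5 → 7 → 4 → 11 → 9 → 17 → 15 → 2 → 3 → 14 → 8 → 6 → 13 → 18 → 12 → 19

Visit 1
1 → 16
16 → 10
10 → 20
20 → 5
5 → 7
7 → 4
4 → 11
11 → 9
4 → 17
17 → 15
15 → 2
2 → 3
3 → 14
3 → 8
8 → 6
8 → 13
3 → 18
18 → 12
12 → 19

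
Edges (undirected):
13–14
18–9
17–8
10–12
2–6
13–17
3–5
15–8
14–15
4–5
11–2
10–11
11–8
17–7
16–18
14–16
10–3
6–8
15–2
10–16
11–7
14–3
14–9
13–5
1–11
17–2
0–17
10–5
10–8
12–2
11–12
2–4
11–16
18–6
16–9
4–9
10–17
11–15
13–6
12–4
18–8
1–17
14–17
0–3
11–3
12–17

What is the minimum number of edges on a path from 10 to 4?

Level 0: 10
Level 1: 3, 5, 8, 11, 12, 16, 17
Level 2: 0, 1, 2, 4, 6, 7, 9, 13, 14, 15, 18
4 first appears at level 2.

2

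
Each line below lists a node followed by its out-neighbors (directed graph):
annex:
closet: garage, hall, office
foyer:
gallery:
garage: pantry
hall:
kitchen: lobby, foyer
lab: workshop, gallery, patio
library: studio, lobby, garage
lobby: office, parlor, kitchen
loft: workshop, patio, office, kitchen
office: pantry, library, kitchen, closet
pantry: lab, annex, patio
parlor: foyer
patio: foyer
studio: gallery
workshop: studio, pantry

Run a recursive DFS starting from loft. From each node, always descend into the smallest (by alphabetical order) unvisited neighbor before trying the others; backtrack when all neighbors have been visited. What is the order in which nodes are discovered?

loft -> kitchen -> foyer -> lobby -> office -> closet -> garage -> pantry -> annex -> lab -> gallery -> patio -> workshop -> studio -> hall -> library -> parlor

Visit loft
loft → kitchen
kitchen → foyer
kitchen → lobby
lobby → office
office → closet
closet → garage
garage → pantry
pantry → annex
pantry → lab
lab → gallery
lab → patio
lab → workshop
workshop → studio
closet → hall
office → library
lobby → parlor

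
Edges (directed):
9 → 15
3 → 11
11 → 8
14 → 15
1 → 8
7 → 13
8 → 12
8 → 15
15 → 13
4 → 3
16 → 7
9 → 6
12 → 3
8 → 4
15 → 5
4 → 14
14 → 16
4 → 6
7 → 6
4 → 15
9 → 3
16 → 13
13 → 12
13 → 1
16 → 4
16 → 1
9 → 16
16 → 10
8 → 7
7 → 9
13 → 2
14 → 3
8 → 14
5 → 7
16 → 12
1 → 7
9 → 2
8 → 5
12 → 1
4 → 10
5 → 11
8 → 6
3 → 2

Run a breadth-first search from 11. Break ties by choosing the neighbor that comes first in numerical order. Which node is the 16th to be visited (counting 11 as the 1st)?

Visit 11; enqueue 8 → queue [8]
Visit 8; enqueue 4, 5, 6, 7, 12, 14, 15 → queue [4, 5, 6, 7, 12, 14, 15]
Visit 4; enqueue 3, 10 → queue [5, 6, 7, 12, 14, 15, 3, 10]
Visit 5 → queue [6, 7, 12, 14, 15, 3, 10]
Visit 6 → queue [7, 12, 14, 15, 3, 10]
Visit 7; enqueue 9, 13 → queue [12, 14, 15, 3, 10, 9, 13]
Visit 12; enqueue 1 → queue [14, 15, 3, 10, 9, 13, 1]
Visit 14; enqueue 16 → queue [15, 3, 10, 9, 13, 1, 16]
Visit 15 → queue [3, 10, 9, 13, 1, 16]
Visit 3; enqueue 2 → queue [10, 9, 13, 1, 16, 2]
Visit 10 → queue [9, 13, 1, 16, 2]
Visit 9 → queue [13, 1, 16, 2]
Visit 13 → queue [1, 16, 2]
Visit 1 → queue [16, 2]
Visit 16 → queue [2]
Visit 2 → queue []

Visit order: 11, 8, 4, 5, 6, 7, 12, 14, 15, 3, 10, 9, 13, 1, 16, 2

2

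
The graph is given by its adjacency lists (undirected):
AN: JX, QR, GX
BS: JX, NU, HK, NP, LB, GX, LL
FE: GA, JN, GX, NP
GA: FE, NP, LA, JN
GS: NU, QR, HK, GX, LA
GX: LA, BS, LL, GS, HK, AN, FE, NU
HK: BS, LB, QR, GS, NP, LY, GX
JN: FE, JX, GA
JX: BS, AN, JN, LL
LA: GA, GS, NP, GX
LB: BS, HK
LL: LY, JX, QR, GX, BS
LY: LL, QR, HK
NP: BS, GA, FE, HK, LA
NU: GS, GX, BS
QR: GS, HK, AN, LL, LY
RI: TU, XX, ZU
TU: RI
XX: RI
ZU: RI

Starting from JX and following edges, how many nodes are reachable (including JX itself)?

16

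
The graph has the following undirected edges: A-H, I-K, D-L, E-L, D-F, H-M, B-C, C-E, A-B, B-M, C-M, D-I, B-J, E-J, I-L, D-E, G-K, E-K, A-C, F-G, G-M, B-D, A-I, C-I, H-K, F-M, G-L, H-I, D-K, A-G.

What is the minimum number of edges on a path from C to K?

Level 0: C
Level 1: A, B, E, I, M
Level 2: D, F, G, H, J, K, L
K first appears at level 2.

2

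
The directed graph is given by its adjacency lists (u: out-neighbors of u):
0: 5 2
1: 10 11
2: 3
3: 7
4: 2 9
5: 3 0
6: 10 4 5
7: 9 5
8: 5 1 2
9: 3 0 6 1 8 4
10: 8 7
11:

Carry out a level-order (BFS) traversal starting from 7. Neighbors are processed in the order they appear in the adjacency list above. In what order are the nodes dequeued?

Visit 7; enqueue 9, 5 → queue [9, 5]
Visit 9; enqueue 3, 0, 6, 1, 8, 4 → queue [5, 3, 0, 6, 1, 8, 4]
Visit 5 → queue [3, 0, 6, 1, 8, 4]
Visit 3 → queue [0, 6, 1, 8, 4]
Visit 0; enqueue 2 → queue [6, 1, 8, 4, 2]
Visit 6; enqueue 10 → queue [1, 8, 4, 2, 10]
Visit 1; enqueue 11 → queue [8, 4, 2, 10, 11]
Visit 8 → queue [4, 2, 10, 11]
Visit 4 → queue [2, 10, 11]
Visit 2 → queue [10, 11]
Visit 10 → queue [11]
Visit 11 → queue []

7 → 9 → 5 → 3 → 0 → 6 → 1 → 8 → 4 → 2 → 10 → 11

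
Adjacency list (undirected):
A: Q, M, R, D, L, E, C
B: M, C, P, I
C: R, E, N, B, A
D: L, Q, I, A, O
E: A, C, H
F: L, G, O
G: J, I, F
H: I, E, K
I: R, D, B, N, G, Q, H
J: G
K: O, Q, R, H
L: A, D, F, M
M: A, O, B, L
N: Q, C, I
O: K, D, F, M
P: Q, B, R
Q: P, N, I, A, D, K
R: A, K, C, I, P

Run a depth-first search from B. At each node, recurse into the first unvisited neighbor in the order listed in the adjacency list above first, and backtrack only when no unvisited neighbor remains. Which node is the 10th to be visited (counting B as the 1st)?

L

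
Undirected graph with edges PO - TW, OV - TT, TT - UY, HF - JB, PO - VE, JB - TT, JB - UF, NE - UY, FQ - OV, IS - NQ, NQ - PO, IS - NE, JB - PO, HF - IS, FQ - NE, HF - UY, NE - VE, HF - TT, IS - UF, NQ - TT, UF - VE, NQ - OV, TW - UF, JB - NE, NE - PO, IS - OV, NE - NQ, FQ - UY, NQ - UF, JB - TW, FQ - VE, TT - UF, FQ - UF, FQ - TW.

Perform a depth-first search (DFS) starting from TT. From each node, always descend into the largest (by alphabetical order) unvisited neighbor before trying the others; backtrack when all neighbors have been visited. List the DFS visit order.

Visit TT
TT → UY
UY → NE
NE → VE
VE → UF
UF → TW
TW → PO
PO → NQ
NQ → OV
OV → IS
IS → HF
HF → JB
OV → FQ

TT UY NE VE UF TW PO NQ OV IS HF JB FQ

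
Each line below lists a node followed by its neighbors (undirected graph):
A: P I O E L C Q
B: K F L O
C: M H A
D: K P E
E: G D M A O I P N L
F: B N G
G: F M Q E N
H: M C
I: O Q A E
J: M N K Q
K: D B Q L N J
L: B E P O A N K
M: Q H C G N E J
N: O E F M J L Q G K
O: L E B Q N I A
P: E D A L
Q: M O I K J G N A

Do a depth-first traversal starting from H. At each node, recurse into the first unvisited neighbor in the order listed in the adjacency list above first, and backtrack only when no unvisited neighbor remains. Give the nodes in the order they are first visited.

Visit H
H → M
M → Q
Q → O
O → L
L → B
B → K
K → D
D → P
P → E
E → G
G → F
F → N
N → J
E → A
A → I
A → C

H, M, Q, O, L, B, K, D, P, E, G, F, N, J, A, I, C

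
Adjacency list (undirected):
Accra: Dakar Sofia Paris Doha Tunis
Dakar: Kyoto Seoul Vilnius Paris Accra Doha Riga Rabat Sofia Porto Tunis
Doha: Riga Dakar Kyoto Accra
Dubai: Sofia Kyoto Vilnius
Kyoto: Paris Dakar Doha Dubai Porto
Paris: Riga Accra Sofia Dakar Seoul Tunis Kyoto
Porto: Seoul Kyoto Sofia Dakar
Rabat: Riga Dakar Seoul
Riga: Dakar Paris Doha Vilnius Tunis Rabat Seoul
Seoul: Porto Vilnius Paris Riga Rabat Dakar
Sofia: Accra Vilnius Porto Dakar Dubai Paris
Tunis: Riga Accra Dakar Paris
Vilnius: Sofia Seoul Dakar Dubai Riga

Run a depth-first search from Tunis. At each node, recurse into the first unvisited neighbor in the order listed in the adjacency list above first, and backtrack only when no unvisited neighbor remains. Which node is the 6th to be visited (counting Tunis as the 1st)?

Visit Tunis
Tunis → Riga
Riga → Dakar
Dakar → Kyoto
Kyoto → Paris
Paris → Accra
Accra → Sofia
Sofia → Vilnius
Vilnius → Seoul
Seoul → Porto
Seoul → Rabat
Vilnius → Dubai
Accra → Doha

Visit order: Tunis, Riga, Dakar, Kyoto, Paris, Accra, Sofia, Vilnius, Seoul, Porto, Rabat, Dubai, Doha

Accra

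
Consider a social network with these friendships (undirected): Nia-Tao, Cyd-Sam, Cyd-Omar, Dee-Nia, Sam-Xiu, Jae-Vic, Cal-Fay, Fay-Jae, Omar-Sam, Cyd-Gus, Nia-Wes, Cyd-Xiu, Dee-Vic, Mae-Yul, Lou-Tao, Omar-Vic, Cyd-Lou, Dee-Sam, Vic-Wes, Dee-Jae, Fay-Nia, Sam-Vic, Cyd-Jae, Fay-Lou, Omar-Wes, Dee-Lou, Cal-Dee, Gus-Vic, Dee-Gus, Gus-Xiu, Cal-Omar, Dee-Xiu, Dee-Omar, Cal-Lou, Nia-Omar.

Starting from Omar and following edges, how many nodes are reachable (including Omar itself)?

14

BFS from Omar visits: Omar, Wes, Vic, Sam, Nia, Dee, Cyd, Cal, Jae, Gus, Xiu, Tao, Fay, Lou
Reachable nodes: 14 of 16 total.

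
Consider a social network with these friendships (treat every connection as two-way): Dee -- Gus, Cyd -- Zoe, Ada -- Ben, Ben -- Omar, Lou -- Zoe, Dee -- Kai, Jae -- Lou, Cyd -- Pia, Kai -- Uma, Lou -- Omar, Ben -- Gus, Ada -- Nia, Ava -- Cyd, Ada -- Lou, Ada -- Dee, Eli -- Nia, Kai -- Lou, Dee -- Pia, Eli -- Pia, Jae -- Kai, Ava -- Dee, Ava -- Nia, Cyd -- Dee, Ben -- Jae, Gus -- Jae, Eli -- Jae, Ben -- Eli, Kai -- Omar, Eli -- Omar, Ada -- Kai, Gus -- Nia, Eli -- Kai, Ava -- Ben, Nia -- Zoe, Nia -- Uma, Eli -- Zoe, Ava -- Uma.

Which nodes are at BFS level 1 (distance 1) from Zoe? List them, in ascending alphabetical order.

Level 0: Zoe
Level 1: Cyd, Eli, Lou, Nia
Level 2: Ada, Ava, Ben, Dee, Gus, Jae, Kai, Omar, Pia, Uma

Cyd, Eli, Lou, Nia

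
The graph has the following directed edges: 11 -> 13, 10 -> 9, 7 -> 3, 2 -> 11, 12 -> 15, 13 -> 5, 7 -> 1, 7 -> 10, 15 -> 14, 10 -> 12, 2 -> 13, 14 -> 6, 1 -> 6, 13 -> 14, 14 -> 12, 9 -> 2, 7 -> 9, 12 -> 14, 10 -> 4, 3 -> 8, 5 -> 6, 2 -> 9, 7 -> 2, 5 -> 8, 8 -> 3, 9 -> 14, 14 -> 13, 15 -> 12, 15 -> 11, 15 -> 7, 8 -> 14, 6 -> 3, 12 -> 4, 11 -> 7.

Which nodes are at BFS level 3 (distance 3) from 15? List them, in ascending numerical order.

Level 0: 15
Level 1: 7, 11, 12, 14
Level 2: 1, 2, 3, 4, 6, 9, 10, 13
Level 3: 5, 8

5, 8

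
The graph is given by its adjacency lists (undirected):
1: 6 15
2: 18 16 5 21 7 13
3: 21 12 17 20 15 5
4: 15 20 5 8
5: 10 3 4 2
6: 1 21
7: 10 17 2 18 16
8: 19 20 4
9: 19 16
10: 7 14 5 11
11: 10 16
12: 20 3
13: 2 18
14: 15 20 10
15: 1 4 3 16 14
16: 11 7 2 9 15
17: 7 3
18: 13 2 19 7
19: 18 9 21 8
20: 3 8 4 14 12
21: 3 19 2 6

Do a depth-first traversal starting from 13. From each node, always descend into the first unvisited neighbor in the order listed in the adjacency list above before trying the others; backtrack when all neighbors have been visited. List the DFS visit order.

13 -> 2 -> 18 -> 19 -> 9 -> 16 -> 11 -> 10 -> 7 -> 17 -> 3 -> 21 -> 6 -> 1 -> 15 -> 4 -> 20 -> 8 -> 14 -> 12 -> 5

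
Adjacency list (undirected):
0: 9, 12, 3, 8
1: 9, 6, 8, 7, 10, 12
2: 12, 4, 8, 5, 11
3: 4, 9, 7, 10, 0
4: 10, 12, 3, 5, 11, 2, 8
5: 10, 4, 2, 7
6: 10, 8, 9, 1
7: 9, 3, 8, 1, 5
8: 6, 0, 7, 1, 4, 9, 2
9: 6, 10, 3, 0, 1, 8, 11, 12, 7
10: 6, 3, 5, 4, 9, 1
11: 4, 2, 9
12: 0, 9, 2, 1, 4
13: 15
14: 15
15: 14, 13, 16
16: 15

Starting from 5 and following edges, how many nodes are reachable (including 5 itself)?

BFS from 5 visits: 5, 10, 4, 2, 7, 6, 3, 9, 1, 12, 11, 8, 0
Reachable nodes: 13 of 17 total.

13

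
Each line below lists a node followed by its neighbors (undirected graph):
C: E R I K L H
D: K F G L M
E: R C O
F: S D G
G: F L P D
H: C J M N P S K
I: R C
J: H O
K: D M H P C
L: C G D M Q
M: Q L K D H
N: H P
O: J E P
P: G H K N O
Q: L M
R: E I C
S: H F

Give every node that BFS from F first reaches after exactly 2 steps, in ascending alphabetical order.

Level 0: F
Level 1: D, G, S
Level 2: H, K, L, M, P
Level 3: C, J, N, O, Q
Level 4: E, I, R

H, K, L, M, P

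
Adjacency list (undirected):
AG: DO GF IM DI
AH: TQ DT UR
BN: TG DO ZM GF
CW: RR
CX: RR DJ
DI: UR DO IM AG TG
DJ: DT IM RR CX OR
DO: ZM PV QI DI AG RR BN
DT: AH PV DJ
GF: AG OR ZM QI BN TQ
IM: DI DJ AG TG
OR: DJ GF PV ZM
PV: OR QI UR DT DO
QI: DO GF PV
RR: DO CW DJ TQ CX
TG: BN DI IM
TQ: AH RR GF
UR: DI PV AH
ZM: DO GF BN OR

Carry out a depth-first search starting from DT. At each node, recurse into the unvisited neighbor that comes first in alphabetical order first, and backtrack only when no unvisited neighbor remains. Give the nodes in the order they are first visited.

Visit DT
DT → AH
AH → TQ
TQ → GF
GF → AG
AG → DI
DI → DO
DO → BN
BN → TG
TG → IM
IM → DJ
DJ → CX
CX → RR
RR → CW
DJ → OR
OR → PV
PV → QI
PV → UR
OR → ZM

DT AH TQ GF AG DI DO BN TG IM DJ CX RR CW OR PV QI UR ZM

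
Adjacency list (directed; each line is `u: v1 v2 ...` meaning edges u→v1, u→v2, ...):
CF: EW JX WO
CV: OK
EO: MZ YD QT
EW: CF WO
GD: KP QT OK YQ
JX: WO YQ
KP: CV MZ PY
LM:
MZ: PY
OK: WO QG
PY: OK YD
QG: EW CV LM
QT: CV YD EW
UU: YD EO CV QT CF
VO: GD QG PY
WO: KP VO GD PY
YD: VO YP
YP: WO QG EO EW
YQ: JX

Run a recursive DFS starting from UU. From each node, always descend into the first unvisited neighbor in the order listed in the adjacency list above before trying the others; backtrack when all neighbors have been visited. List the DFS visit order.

UU YD VO GD KP CV OK WO PY QG EW CF JX YQ LM MZ QT YP EO

Visit UU
UU → YD
YD → VO
VO → GD
GD → KP
KP → CV
CV → OK
OK → WO
WO → PY
OK → QG
QG → EW
EW → CF
CF → JX
JX → YQ
QG → LM
KP → MZ
GD → QT
YD → YP
YP → EO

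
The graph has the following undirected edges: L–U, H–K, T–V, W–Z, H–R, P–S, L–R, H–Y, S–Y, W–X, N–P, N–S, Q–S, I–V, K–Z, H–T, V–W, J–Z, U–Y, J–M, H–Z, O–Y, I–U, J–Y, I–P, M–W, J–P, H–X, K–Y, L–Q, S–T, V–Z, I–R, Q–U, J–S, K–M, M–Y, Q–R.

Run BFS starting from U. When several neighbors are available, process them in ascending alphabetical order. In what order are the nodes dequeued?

Visit U; enqueue I, L, Q, Y → queue [I, L, Q, Y]
Visit I; enqueue P, R, V → queue [L, Q, Y, P, R, V]
Visit L → queue [Q, Y, P, R, V]
Visit Q; enqueue S → queue [Y, P, R, V, S]
Visit Y; enqueue H, J, K, M, O → queue [P, R, V, S, H, J, K, M, O]
Visit P; enqueue N → queue [R, V, S, H, J, K, M, O, N]
Visit R → queue [V, S, H, J, K, M, O, N]
Visit V; enqueue T, W, Z → queue [S, H, J, K, M, O, N, T, W, Z]
Visit S → queue [H, J, K, M, O, N, T, W, Z]
Visit H; enqueue X → queue [J, K, M, O, N, T, W, Z, X]
Visit J → queue [K, M, O, N, T, W, Z, X]
Visit K → queue [M, O, N, T, W, Z, X]
Visit M → queue [O, N, T, W, Z, X]
Visit O → queue [N, T, W, Z, X]
Visit N → queue [T, W, Z, X]
Visit T → queue [W, Z, X]
Visit W → queue [Z, X]
Visit Z → queue [X]
Visit X → queue []

U → I → L → Q → Y → P → R → V → S → H → J → K → M → O → N → T → W → Z → X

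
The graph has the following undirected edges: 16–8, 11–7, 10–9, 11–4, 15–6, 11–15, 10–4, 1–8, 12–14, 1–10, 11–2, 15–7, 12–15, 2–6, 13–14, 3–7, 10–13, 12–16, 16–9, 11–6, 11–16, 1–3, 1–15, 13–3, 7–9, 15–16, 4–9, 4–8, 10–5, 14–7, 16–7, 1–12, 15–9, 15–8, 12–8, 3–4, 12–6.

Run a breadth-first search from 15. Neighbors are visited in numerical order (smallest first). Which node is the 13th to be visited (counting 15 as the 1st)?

14

Visit 15; enqueue 1, 6, 7, 8, 9, 11, 12, 16 → queue [1, 6, 7, 8, 9, 11, 12, 16]
Visit 1; enqueue 3, 10 → queue [6, 7, 8, 9, 11, 12, 16, 3, 10]
Visit 6; enqueue 2 → queue [7, 8, 9, 11, 12, 16, 3, 10, 2]
Visit 7; enqueue 14 → queue [8, 9, 11, 12, 16, 3, 10, 2, 14]
Visit 8; enqueue 4 → queue [9, 11, 12, 16, 3, 10, 2, 14, 4]
Visit 9 → queue [11, 12, 16, 3, 10, 2, 14, 4]
Visit 11 → queue [12, 16, 3, 10, 2, 14, 4]
Visit 12 → queue [16, 3, 10, 2, 14, 4]
Visit 16 → queue [3, 10, 2, 14, 4]
Visit 3; enqueue 13 → queue [10, 2, 14, 4, 13]
Visit 10; enqueue 5 → queue [2, 14, 4, 13, 5]
Visit 2 → queue [14, 4, 13, 5]
Visit 14 → queue [4, 13, 5]
Visit 4 → queue [13, 5]
Visit 13 → queue [5]
Visit 5 → queue []

Visit order: 15, 1, 6, 7, 8, 9, 11, 12, 16, 3, 10, 2, 14, 4, 13, 5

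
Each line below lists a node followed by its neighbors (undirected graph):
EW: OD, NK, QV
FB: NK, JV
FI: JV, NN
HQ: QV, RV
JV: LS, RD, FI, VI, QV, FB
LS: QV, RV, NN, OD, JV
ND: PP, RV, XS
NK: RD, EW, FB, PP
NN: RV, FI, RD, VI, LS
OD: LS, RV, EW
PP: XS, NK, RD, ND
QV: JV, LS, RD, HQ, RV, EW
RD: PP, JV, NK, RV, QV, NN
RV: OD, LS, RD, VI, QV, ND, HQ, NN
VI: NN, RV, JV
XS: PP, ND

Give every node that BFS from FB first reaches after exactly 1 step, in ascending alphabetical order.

JV, NK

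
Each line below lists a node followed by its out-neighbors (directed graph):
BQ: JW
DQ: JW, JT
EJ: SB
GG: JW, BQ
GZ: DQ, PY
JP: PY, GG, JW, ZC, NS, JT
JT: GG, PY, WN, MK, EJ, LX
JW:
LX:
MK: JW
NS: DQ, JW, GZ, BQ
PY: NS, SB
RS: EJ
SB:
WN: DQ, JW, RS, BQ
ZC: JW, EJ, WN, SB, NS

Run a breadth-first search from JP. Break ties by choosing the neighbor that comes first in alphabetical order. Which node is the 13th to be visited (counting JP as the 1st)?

DQ

Visit JP; enqueue GG, JT, JW, NS, PY, ZC → queue [GG, JT, JW, NS, PY, ZC]
Visit GG; enqueue BQ → queue [JT, JW, NS, PY, ZC, BQ]
Visit JT; enqueue EJ, LX, MK, WN → queue [JW, NS, PY, ZC, BQ, EJ, LX, MK, WN]
Visit JW → queue [NS, PY, ZC, BQ, EJ, LX, MK, WN]
Visit NS; enqueue DQ, GZ → queue [PY, ZC, BQ, EJ, LX, MK, WN, DQ, GZ]
Visit PY; enqueue SB → queue [ZC, BQ, EJ, LX, MK, WN, DQ, GZ, SB]
Visit ZC → queue [BQ, EJ, LX, MK, WN, DQ, GZ, SB]
Visit BQ → queue [EJ, LX, MK, WN, DQ, GZ, SB]
Visit EJ → queue [LX, MK, WN, DQ, GZ, SB]
Visit LX → queue [MK, WN, DQ, GZ, SB]
Visit MK → queue [WN, DQ, GZ, SB]
Visit WN; enqueue RS → queue [DQ, GZ, SB, RS]
Visit DQ → queue [GZ, SB, RS]
Visit GZ → queue [SB, RS]
Visit SB → queue [RS]
Visit RS → queue []

Visit order: JP, GG, JT, JW, NS, PY, ZC, BQ, EJ, LX, MK, WN, DQ, GZ, SB, RS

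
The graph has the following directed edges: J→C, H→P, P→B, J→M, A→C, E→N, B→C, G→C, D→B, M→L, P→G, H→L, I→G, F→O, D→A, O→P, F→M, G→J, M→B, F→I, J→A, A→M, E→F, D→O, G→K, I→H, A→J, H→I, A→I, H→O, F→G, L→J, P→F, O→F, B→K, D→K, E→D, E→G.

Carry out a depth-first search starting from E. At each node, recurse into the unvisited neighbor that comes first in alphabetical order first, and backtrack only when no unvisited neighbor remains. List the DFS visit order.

E, D, A, C, I, G, J, M, B, K, L, H, O, F, P, N

Visit E
E → D
D → A
A → C
A → I
I → G
G → J
J → M
M → B
B → K
M → L
I → H
H → O
O → F
O → P
E → N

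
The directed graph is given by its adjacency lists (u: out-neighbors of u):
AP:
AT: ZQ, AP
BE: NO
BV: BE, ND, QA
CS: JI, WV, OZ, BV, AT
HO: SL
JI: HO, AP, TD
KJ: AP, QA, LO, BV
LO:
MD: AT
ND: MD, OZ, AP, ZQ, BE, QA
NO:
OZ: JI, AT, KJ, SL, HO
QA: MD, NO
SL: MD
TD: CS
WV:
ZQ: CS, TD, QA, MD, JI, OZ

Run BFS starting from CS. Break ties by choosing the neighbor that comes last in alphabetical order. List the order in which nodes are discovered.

Visit CS; enqueue WV, OZ, JI, BV, AT → queue [WV, OZ, JI, BV, AT]
Visit WV → queue [OZ, JI, BV, AT]
Visit OZ; enqueue SL, KJ, HO → queue [JI, BV, AT, SL, KJ, HO]
Visit JI; enqueue TD, AP → queue [BV, AT, SL, KJ, HO, TD, AP]
Visit BV; enqueue QA, ND, BE → queue [AT, SL, KJ, HO, TD, AP, QA, ND, BE]
Visit AT; enqueue ZQ → queue [SL, KJ, HO, TD, AP, QA, ND, BE, ZQ]
Visit SL; enqueue MD → queue [KJ, HO, TD, AP, QA, ND, BE, ZQ, MD]
Visit KJ; enqueue LO → queue [HO, TD, AP, QA, ND, BE, ZQ, MD, LO]
Visit HO → queue [TD, AP, QA, ND, BE, ZQ, MD, LO]
Visit TD → queue [AP, QA, ND, BE, ZQ, MD, LO]
Visit AP → queue [QA, ND, BE, ZQ, MD, LO]
Visit QA; enqueue NO → queue [ND, BE, ZQ, MD, LO, NO]
Visit ND → queue [BE, ZQ, MD, LO, NO]
Visit BE → queue [ZQ, MD, LO, NO]
Visit ZQ → queue [MD, LO, NO]
Visit MD → queue [LO, NO]
Visit LO → queue [NO]
Visit NO → queue []

CS, WV, OZ, JI, BV, AT, SL, KJ, HO, TD, AP, QA, ND, BE, ZQ, MD, LO, NO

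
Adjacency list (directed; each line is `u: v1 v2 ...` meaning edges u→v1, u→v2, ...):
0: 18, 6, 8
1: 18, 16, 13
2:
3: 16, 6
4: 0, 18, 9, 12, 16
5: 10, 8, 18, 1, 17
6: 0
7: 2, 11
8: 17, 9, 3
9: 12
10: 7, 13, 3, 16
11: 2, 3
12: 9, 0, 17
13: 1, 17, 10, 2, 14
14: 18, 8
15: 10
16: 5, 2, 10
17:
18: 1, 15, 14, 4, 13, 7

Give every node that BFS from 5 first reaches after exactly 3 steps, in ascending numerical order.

0, 2, 6, 11, 12

Level 0: 5
Level 1: 1, 8, 10, 17, 18
Level 2: 3, 4, 7, 9, 13, 14, 15, 16
Level 3: 0, 2, 6, 11, 12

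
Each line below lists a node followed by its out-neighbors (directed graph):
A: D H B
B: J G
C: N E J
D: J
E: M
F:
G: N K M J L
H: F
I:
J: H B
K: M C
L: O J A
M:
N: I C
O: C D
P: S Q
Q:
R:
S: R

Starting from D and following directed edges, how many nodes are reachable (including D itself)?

15

BFS from D visits: D, J, H, B, F, G, N, M, L, K, I, C, O, A, E
Reachable nodes: 15 of 19 total.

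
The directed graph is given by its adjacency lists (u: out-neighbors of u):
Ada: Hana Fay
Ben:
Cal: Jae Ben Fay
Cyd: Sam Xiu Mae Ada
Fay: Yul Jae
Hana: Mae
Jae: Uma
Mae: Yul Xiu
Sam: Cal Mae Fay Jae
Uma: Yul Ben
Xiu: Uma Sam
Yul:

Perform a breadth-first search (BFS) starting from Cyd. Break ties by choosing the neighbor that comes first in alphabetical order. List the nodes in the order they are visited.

Cyd -> Ada -> Mae -> Sam -> Xiu -> Fay -> Hana -> Yul -> Cal -> Jae -> Uma -> Ben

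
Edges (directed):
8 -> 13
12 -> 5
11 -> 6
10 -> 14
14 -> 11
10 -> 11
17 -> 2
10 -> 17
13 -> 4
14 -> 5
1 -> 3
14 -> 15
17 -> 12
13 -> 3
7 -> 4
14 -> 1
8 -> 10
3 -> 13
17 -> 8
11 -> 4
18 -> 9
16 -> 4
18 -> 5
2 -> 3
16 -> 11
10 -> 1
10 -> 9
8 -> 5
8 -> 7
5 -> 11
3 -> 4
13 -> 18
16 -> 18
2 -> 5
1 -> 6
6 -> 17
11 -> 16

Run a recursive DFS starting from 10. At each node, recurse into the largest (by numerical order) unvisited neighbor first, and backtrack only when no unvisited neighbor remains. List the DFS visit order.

Visit 10
10 → 17
17 → 12
12 → 5
5 → 11
11 → 16
16 → 18
18 → 9
16 → 4
11 → 6
17 → 8
8 → 13
13 → 3
8 → 7
17 → 2
10 → 14
14 → 15
14 → 1

10 → 17 → 12 → 5 → 11 → 16 → 18 → 9 → 4 → 6 → 8 → 13 → 3 → 7 → 2 → 14 → 15 → 1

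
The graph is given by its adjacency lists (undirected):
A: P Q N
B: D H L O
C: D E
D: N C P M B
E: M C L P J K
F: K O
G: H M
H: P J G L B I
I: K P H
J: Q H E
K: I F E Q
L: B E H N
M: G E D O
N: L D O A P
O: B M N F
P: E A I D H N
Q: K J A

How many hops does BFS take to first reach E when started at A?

Level 0: A
Level 1: N, P, Q
Level 2: D, E, H, I, J, K, L, O
Level 3: B, C, F, G, M
E first appears at level 2.

2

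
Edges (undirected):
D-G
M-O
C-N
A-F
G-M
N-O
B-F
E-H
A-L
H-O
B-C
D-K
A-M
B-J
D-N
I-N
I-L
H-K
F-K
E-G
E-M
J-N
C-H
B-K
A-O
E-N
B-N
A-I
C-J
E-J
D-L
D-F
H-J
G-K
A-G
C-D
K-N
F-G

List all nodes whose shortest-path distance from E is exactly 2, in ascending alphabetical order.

A, B, C, D, F, I, K, O

Level 0: E
Level 1: G, H, J, M, N
Level 2: A, B, C, D, F, I, K, O
Level 3: L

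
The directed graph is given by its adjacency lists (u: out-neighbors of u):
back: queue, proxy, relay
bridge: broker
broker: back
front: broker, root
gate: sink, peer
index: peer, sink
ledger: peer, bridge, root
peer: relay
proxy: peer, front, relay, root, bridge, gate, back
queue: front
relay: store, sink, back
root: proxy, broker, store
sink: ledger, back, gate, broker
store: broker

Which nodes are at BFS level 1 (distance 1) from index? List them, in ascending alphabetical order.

Level 0: index
Level 1: peer, sink
Level 2: back, broker, gate, ledger, relay
Level 3: bridge, proxy, queue, root, store
Level 4: front

peer, sink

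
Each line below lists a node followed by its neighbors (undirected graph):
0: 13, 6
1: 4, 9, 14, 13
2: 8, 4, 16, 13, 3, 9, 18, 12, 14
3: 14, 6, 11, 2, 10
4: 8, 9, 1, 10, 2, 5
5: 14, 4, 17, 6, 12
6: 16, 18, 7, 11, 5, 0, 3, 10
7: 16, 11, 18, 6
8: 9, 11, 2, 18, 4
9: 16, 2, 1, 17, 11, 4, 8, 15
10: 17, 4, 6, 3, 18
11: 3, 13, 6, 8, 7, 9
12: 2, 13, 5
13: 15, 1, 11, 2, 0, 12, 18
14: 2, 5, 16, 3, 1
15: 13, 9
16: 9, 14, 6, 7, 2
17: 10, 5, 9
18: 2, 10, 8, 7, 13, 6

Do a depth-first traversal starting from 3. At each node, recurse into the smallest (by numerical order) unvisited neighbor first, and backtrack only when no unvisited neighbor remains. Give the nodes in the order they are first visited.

3 2 4 1 9 8 11 6 0 13 12 5 14 16 7 18 10 17 15

Visit 3
3 → 2
2 → 4
4 → 1
1 → 9
9 → 8
8 → 11
11 → 6
6 → 0
0 → 13
13 → 12
12 → 5
5 → 14
14 → 16
16 → 7
7 → 18
18 → 10
10 → 17
13 → 15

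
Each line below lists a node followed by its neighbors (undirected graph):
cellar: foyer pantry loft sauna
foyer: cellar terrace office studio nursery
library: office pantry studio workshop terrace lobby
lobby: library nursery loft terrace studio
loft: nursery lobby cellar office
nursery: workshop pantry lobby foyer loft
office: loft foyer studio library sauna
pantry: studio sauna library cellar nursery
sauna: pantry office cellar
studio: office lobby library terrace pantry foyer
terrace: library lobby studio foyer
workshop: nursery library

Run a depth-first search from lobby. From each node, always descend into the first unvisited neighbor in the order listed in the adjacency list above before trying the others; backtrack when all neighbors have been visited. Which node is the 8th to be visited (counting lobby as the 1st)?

studio

Visit lobby
lobby → library
library → office
office → loft
loft → nursery
nursery → workshop
nursery → pantry
pantry → studio
studio → terrace
terrace → foyer
foyer → cellar
cellar → sauna

Visit order: lobby, library, office, loft, nursery, workshop, pantry, studio, terrace, foyer, cellar, sauna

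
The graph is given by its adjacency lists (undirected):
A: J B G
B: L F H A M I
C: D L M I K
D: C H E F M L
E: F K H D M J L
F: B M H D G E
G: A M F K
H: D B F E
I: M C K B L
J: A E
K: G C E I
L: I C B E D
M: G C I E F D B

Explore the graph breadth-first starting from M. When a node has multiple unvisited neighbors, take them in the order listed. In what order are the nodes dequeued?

M, G, C, I, E, F, D, B, A, K, L, H, J

Visit M; enqueue G, C, I, E, F, D, B → queue [G, C, I, E, F, D, B]
Visit G; enqueue A, K → queue [C, I, E, F, D, B, A, K]
Visit C; enqueue L → queue [I, E, F, D, B, A, K, L]
Visit I → queue [E, F, D, B, A, K, L]
Visit E; enqueue H, J → queue [F, D, B, A, K, L, H, J]
Visit F → queue [D, B, A, K, L, H, J]
Visit D → queue [B, A, K, L, H, J]
Visit B → queue [A, K, L, H, J]
Visit A → queue [K, L, H, J]
Visit K → queue [L, H, J]
Visit L → queue [H, J]
Visit H → queue [J]
Visit J → queue []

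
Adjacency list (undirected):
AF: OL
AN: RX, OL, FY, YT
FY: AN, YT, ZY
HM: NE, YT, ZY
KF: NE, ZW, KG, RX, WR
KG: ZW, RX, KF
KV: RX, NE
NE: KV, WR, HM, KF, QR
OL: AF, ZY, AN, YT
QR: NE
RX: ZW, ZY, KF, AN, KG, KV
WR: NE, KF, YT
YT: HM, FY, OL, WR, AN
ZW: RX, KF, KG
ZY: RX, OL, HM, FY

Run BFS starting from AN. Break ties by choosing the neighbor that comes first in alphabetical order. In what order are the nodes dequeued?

Visit AN; enqueue FY, OL, RX, YT → queue [FY, OL, RX, YT]
Visit FY; enqueue ZY → queue [OL, RX, YT, ZY]
Visit OL; enqueue AF → queue [RX, YT, ZY, AF]
Visit RX; enqueue KF, KG, KV, ZW → queue [YT, ZY, AF, KF, KG, KV, ZW]
Visit YT; enqueue HM, WR → queue [ZY, AF, KF, KG, KV, ZW, HM, WR]
Visit ZY → queue [AF, KF, KG, KV, ZW, HM, WR]
Visit AF → queue [KF, KG, KV, ZW, HM, WR]
Visit KF; enqueue NE → queue [KG, KV, ZW, HM, WR, NE]
Visit KG → queue [KV, ZW, HM, WR, NE]
Visit KV → queue [ZW, HM, WR, NE]
Visit ZW → queue [HM, WR, NE]
Visit HM → queue [WR, NE]
Visit WR → queue [NE]
Visit NE; enqueue QR → queue [QR]
Visit QR → queue []

AN, FY, OL, RX, YT, ZY, AF, KF, KG, KV, ZW, HM, WR, NE, QR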